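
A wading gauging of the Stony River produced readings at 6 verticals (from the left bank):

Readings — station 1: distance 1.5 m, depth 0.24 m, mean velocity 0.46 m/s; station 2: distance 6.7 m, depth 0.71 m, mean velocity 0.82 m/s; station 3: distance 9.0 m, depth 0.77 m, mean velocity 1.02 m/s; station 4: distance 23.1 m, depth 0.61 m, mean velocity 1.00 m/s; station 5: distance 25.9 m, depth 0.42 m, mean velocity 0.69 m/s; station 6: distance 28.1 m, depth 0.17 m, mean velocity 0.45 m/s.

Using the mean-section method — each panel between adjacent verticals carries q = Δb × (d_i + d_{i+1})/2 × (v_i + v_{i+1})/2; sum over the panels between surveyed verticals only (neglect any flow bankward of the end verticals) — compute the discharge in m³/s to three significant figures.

Panel 1-2: Δb = 5.2 m, d̄ = (0.24+0.71)/2 = 0.475, v̄ = (0.46+0.82)/2 = 0.64 → q = 5.2×0.475×0.64 = 1.581 m³/s
Panel 2-3: Δb = 2.3 m, d̄ = (0.71+0.77)/2 = 0.74, v̄ = (0.82+1.02)/2 = 0.92 → q = 2.3×0.74×0.92 = 1.566 m³/s
Panel 3-4: Δb = 14.1 m, d̄ = (0.77+0.61)/2 = 0.69, v̄ = (1.02+1.00)/2 = 1.01 → q = 14.1×0.69×1.01 = 9.826 m³/s
Panel 4-5: Δb = 2.8 m, d̄ = (0.61+0.42)/2 = 0.515, v̄ = (1.00+0.69)/2 = 0.845 → q = 2.8×0.515×0.845 = 1.218 m³/s
Panel 5-6: Δb = 2.2 m, d̄ = (0.42+0.17)/2 = 0.295, v̄ = (0.69+0.45)/2 = 0.57 → q = 2.2×0.295×0.57 = 0.3699 m³/s
Q = Σ q = 14.56 m³/s

14.6 m³/s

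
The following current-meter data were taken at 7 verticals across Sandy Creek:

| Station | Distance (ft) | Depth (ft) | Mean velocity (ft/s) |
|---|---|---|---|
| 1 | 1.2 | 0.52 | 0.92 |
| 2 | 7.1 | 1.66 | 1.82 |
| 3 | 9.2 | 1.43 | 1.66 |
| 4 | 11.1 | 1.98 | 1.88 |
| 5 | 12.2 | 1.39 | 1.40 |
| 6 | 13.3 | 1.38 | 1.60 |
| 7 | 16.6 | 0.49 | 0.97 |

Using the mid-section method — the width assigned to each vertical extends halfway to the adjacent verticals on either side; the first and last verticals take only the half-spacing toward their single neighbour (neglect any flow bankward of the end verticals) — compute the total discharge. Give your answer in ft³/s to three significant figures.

31.6 ft³/s

w_1 = (7.1 − 1.2)/2 = 2.95 ft; q_1 = 0.92 × 0.52 × 2.95 = 1.411 ft³/s
w_2 = (9.2 − 1.2)/2 = 4 ft; q_2 = 1.82 × 1.66 × 4 = 12.08 ft³/s
w_3 = (11.1 − 7.1)/2 = 2 ft; q_3 = 1.66 × 1.43 × 2 = 4.748 ft³/s
w_4 = (12.2 − 9.2)/2 = 1.5 ft; q_4 = 1.88 × 1.98 × 1.5 = 5.584 ft³/s
w_5 = (13.3 − 11.1)/2 = 1.1 ft; q_5 = 1.40 × 1.39 × 1.1 = 2.141 ft³/s
w_6 = (16.6 − 12.2)/2 = 2.2 ft; q_6 = 1.60 × 1.38 × 2.2 = 4.858 ft³/s
w_7 = (16.6 − 13.3)/2 = 1.65 ft; q_7 = 0.97 × 0.49 × 1.65 = 0.7842 ft³/s
Q = Σ qᵢ = 31.61 ft³/s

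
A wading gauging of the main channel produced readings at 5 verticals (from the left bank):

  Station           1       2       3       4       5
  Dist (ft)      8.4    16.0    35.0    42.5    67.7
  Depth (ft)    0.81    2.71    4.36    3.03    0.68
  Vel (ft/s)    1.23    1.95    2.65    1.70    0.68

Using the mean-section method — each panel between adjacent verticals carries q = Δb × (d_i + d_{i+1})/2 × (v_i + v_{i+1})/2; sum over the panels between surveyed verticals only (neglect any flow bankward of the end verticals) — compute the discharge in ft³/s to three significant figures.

Panel 1-2: Δb = 7.6 ft, d̄ = (0.81+2.71)/2 = 1.76, v̄ = (1.23+1.95)/2 = 1.59 → q = 7.6×1.76×1.59 = 21.27 ft³/s
Panel 2-3: Δb = 19 ft, d̄ = (2.71+4.36)/2 = 3.535, v̄ = (1.95+2.65)/2 = 2.3 → q = 19×3.535×2.3 = 154.5 ft³/s
Panel 3-4: Δb = 7.5 ft, d̄ = (4.36+3.03)/2 = 3.695, v̄ = (2.65+1.70)/2 = 2.175 → q = 7.5×3.695×2.175 = 60.27 ft³/s
Panel 4-5: Δb = 25.2 ft, d̄ = (3.03+0.68)/2 = 1.855, v̄ = (1.70+0.68)/2 = 1.19 → q = 25.2×1.855×1.19 = 55.63 ft³/s
Q = Σ q = 291.6 ft³/s

292 ft³/s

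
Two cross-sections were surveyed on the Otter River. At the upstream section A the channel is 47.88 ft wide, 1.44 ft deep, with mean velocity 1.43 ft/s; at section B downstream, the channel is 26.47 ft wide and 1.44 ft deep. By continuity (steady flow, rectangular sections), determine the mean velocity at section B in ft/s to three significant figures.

Q = A₁V₁ = (47.88×1.44) × 1.43 = 98.59 ft³/s
A₂ = 26.47 × 1.44 = 38.12 ft²
V₂ = Q/A₂ = 98.59/38.12 = 2.587 ft/s

2.59 ft/s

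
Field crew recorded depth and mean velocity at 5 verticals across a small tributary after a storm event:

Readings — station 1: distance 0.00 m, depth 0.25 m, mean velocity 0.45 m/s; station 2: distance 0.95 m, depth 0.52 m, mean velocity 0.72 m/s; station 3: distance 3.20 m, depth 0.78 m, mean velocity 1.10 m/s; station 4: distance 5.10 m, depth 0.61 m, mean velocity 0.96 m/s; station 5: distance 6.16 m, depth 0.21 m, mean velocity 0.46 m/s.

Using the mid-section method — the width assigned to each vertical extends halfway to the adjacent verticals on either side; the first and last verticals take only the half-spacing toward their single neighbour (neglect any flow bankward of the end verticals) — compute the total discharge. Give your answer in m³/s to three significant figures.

w_1 = (0.95 − 0.00)/2 = 0.475 m; q_1 = 0.45 × 0.25 × 0.475 = 0.05344 m³/s
w_2 = (3.20 − 0.00)/2 = 1.6 m; q_2 = 0.72 × 0.52 × 1.6 = 0.5990 m³/s
w_3 = (5.10 − 0.95)/2 = 2.075 m; q_3 = 1.10 × 0.78 × 2.075 = 1.780 m³/s
w_4 = (6.16 − 3.20)/2 = 1.48 m; q_4 = 0.96 × 0.61 × 1.48 = 0.8667 m³/s
w_5 = (6.16 − 5.10)/2 = 0.53 m; q_5 = 0.46 × 0.21 × 0.53 = 0.05120 m³/s
Q = Σ qᵢ = 3.351 m³/s

3.35 m³/s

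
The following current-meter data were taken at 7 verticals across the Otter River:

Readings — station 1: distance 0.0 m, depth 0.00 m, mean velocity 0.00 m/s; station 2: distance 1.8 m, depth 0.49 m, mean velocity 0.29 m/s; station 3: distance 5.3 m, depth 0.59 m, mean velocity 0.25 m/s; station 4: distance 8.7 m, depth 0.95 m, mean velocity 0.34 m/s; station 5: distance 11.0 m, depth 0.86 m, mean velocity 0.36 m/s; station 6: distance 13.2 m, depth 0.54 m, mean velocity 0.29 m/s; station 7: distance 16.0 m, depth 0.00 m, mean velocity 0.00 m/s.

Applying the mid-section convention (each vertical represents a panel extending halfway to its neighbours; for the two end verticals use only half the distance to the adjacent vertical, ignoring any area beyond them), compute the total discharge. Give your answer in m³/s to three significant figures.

2.89 m³/s

w_2 = (5.3 − 0.0)/2 = 2.65 m; q_2 = 0.29 × 0.49 × 2.65 = 0.3766 m³/s
w_3 = (8.7 − 1.8)/2 = 3.45 m; q_3 = 0.25 × 0.59 × 3.45 = 0.5089 m³/s
w_4 = (11.0 − 5.3)/2 = 2.85 m; q_4 = 0.34 × 0.95 × 2.85 = 0.9206 m³/s
w_5 = (13.2 − 8.7)/2 = 2.25 m; q_5 = 0.36 × 0.86 × 2.25 = 0.6966 m³/s
w_6 = (16.0 − 11.0)/2 = 2.5 m; q_6 = 0.29 × 0.54 × 2.5 = 0.3915 m³/s
Stations 1, 7 contribute zero (depth or velocity is 0).
Q = Σ qᵢ = 2.894 m³/s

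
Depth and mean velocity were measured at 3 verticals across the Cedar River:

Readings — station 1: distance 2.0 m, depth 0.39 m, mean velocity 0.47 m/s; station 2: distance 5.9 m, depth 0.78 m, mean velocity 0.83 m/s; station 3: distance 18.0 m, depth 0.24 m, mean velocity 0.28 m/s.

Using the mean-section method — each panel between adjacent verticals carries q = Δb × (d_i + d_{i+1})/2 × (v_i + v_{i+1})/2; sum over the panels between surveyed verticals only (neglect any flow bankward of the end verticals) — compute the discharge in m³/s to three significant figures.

4.91 m³/s

Panel 1-2: Δb = 3.9 m, d̄ = (0.39+0.78)/2 = 0.585, v̄ = (0.47+0.83)/2 = 0.65 → q = 3.9×0.585×0.65 = 1.483 m³/s
Panel 2-3: Δb = 12.1 m, d̄ = (0.78+0.24)/2 = 0.51, v̄ = (0.83+0.28)/2 = 0.555 → q = 12.1×0.51×0.555 = 3.425 m³/s
Q = Σ q = 4.908 m³/s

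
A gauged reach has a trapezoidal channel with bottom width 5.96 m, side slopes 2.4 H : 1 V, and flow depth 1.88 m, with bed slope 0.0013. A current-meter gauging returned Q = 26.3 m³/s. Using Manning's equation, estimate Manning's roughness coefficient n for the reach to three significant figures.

0.0313

A = (b + z·y)·y = (5.96 + 2.4×1.88)×1.88 = 19.69 m²
P = b + 2y√(1+z²) = 5.96 + 2×1.88×√(1+2.4²) = 15.74 m
R = A/P = 19.69/15.74 = 1.251 m
n = (1/Q)·A·R^(2/3)·S^(1/2) = (1/26.3) × 19.69 × 1.161 × 0.03606 = 0.03134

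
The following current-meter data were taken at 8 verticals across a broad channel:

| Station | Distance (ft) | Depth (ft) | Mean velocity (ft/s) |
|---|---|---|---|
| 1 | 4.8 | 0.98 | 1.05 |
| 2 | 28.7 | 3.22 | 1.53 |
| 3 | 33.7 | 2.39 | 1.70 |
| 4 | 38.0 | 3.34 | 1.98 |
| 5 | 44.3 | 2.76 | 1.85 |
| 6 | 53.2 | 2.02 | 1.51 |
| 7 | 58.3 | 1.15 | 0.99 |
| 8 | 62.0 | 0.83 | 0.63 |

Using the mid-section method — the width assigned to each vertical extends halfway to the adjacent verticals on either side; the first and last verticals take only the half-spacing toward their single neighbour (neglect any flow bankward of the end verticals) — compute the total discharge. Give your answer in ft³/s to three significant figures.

w_1 = (28.7 − 4.8)/2 = 11.95 ft; q_1 = 1.05 × 0.98 × 11.95 = 12.30 ft³/s
w_2 = (33.7 − 4.8)/2 = 14.45 ft; q_2 = 1.53 × 3.22 × 14.45 = 71.19 ft³/s
w_3 = (38.0 − 28.7)/2 = 4.65 ft; q_3 = 1.70 × 2.39 × 4.65 = 18.89 ft³/s
w_4 = (44.3 − 33.7)/2 = 5.3 ft; q_4 = 1.98 × 3.34 × 5.3 = 35.05 ft³/s
w_5 = (53.2 − 38.0)/2 = 7.6 ft; q_5 = 1.85 × 2.76 × 7.6 = 38.81 ft³/s
w_6 = (58.3 − 44.3)/2 = 7 ft; q_6 = 1.51 × 2.02 × 7 = 21.35 ft³/s
w_7 = (62.0 − 53.2)/2 = 4.4 ft; q_7 = 0.99 × 1.15 × 4.4 = 5.009 ft³/s
w_8 = (62.0 − 58.3)/2 = 1.85 ft; q_8 = 0.63 × 0.83 × 1.85 = 0.9674 ft³/s
Q = Σ qᵢ = 203.6 ft³/s

204 ft³/s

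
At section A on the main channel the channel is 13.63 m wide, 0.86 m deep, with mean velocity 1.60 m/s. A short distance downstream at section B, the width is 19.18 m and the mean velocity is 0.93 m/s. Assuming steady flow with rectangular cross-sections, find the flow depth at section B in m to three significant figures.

Q = A₁V₁ = (13.63×0.86) × 1.60 = 18.75 m³/s
d₂ = Q/(b₂ V₂) = 18.75/(19.18×0.93) = 1.051 m

1.05 m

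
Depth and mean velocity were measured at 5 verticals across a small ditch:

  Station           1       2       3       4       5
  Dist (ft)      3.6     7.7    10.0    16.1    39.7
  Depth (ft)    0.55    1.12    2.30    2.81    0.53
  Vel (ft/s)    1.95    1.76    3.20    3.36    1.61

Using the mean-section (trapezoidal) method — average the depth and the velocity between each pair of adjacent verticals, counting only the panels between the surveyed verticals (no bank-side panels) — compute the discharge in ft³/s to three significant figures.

Panel 1-2: Δb = 4.1 ft, d̄ = (0.55+1.12)/2 = 0.835, v̄ = (1.95+1.76)/2 = 1.855 → q = 4.1×0.835×1.855 = 6.351 ft³/s
Panel 2-3: Δb = 2.3 ft, d̄ = (1.12+2.30)/2 = 1.71, v̄ = (1.76+3.20)/2 = 2.48 → q = 2.3×1.71×2.48 = 9.754 ft³/s
Panel 3-4: Δb = 6.1 ft, d̄ = (2.30+2.81)/2 = 2.555, v̄ = (3.20+3.36)/2 = 3.28 → q = 6.1×2.555×3.28 = 51.12 ft³/s
Panel 4-5: Δb = 23.6 ft, d̄ = (2.81+0.53)/2 = 1.67, v̄ = (3.36+1.61)/2 = 2.485 → q = 23.6×1.67×2.485 = 97.94 ft³/s
Q = Σ q = 165.2 ft³/s

165 ft³/s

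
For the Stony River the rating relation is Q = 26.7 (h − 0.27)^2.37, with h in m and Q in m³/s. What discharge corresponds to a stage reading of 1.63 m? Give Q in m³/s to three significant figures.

55.3 m³/s

Q = 26.7 × (1.63 − 0.27)^2.37 = 26.7 × 1.36^2.37 = 55.33 m³/s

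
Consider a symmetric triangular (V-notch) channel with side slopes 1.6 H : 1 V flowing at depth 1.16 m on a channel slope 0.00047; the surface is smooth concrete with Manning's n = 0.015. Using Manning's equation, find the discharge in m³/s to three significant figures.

A = z·y² = 1.6×1.16² = 2.153 m²
P = 2y√(1+z²) = 2×1.16×√(1+1.6²) = 4.377 m
R = A/P = 2.153/4.377 = 0.4918 m
Q = (1/n)·A·R^(2/3)·S^(1/2) = (1/0.015) × 2.153 × 0.4918^(2/3) × 0.00047^(1/2) = 1.939 m³/s

1.94 m³/s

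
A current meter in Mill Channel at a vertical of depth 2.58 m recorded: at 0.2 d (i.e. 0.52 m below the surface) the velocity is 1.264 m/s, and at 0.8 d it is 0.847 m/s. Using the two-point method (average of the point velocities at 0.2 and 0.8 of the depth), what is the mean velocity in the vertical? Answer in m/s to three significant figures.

1.06 m/s

v̄ = (1.264 + 0.847) / 2 = 1.056 m/s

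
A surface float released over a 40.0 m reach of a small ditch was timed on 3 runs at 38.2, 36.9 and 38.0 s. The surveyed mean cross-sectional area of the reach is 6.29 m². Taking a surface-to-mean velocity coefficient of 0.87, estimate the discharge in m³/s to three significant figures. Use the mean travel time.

t̄ = (38.2 + 36.9 + 38.0) / 3 = 37.7 s
v_surface = L / t̄ = 40.0 / 37.7 = 1.061 m/s
v_mean = 0.87 × 1.061 = 0.9231 m/s
Q = A × v_mean = 6.29 × 0.9231 = 5.806 m³/s

5.81 m³/s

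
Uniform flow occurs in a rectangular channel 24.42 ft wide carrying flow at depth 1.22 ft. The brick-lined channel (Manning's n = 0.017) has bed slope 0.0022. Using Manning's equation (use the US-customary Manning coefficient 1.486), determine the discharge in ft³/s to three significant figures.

131 ft³/s

A = b·y = 24.42 × 1.22 = 29.79 ft²
P = b + 2y = 24.42 + 2×1.22 = 26.86 ft
R = A/P = 29.79/26.86 = 1.109 ft
Q = (1.486/n)·A·R^(2/3)·S^(1/2) = (1.486/0.017) × 29.79 × 1.109^(2/3) × 0.0022^(1/2) = 130.9 ft³/s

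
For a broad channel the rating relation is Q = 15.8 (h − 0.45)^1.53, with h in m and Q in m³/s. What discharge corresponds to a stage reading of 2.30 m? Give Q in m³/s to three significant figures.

40.5 m³/s

Q = 15.8 × (2.30 − 0.45)^1.53 = 15.8 × 1.85^1.53 = 40.50 m³/s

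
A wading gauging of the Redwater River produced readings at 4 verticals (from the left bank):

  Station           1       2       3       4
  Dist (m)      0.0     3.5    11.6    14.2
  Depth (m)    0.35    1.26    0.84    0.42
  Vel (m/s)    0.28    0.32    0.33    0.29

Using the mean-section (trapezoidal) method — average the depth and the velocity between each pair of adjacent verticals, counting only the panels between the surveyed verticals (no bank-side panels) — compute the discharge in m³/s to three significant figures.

4.12 m³/s

Panel 1-2: Δb = 3.5 m, d̄ = (0.35+1.26)/2 = 0.805, v̄ = (0.28+0.32)/2 = 0.3 → q = 3.5×0.805×0.3 = 0.8453 m³/s
Panel 2-3: Δb = 8.1 m, d̄ = (1.26+0.84)/2 = 1.05, v̄ = (0.32+0.33)/2 = 0.325 → q = 8.1×1.05×0.325 = 2.764 m³/s
Panel 3-4: Δb = 2.6 m, d̄ = (0.84+0.42)/2 = 0.63, v̄ = (0.33+0.29)/2 = 0.31 → q = 2.6×0.63×0.31 = 0.5078 m³/s
Q = Σ q = 4.117 m³/s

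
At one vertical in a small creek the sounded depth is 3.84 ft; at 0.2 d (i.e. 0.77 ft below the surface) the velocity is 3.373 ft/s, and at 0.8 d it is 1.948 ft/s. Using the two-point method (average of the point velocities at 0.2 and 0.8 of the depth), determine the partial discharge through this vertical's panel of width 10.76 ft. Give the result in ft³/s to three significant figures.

110 ft³/s

v̄ = (3.373 + 1.948) / 2 = 2.661 ft/s
q = v̄ × d × w = 2.661 × 3.84 × 10.76 = 109.9 ft³/s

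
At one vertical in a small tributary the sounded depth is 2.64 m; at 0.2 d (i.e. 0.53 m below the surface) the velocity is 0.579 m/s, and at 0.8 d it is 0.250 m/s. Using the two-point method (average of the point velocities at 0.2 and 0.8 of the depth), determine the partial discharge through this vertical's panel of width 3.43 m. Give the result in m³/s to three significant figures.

3.75 m³/s

v̄ = (0.579 + 0.250) / 2 = 0.4145 m/s
q = v̄ × d × w = 0.4145 × 2.64 × 3.43 = 3.753 m³/s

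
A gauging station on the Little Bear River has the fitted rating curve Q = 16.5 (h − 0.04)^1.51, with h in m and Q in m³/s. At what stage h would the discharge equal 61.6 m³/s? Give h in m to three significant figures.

2.43 m

h − h₀ = (Q/C)^(1/b) = (61.6/16.5)^(1/1.51) = 2.393 m
h = 0.04 + 2.393 = 2.433 m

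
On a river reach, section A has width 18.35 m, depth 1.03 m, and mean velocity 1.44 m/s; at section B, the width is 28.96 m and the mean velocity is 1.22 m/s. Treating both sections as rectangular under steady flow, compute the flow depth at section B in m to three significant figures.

Q = A₁V₁ = (18.35×1.03) × 1.44 = 27.22 m³/s
d₂ = Q/(b₂ V₂) = 27.22/(28.96×1.22) = 0.7703 m

0.770 m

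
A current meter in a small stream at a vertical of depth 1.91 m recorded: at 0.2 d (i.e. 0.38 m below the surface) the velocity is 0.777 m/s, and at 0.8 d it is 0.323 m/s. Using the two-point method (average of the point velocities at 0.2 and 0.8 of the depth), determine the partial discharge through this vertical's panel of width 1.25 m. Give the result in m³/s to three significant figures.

v̄ = (0.777 + 0.323) / 2 = 0.5500 m/s
q = v̄ × d × w = 0.5500 × 1.91 × 1.25 = 1.313 m³/s

1.31 m³/s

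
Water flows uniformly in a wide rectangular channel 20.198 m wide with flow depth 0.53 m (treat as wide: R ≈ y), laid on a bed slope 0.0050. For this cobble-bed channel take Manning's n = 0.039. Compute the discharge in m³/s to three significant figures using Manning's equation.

12.7 m³/s

A = b·y = 20.198 × 0.53 = 10.70 m²
Wide channel: R ≈ y = 0.53 m
Q = (1/n)·A·R^(2/3)·S^(1/2) = (1/0.039) × 10.70 × 0.5300^(2/3) × 0.0050^(1/2) = 12.71 m³/s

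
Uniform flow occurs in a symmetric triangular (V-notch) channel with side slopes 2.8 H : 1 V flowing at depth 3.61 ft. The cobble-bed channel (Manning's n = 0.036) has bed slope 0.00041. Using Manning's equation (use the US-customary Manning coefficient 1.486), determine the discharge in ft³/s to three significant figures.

43.4 ft³/s

A = z·y² = 2.8×3.61² = 36.49 ft²
P = 2y√(1+z²) = 2×3.61×√(1+2.8²) = 21.47 ft
R = A/P = 36.49/21.47 = 1.700 ft
Q = (1.486/n)·A·R^(2/3)·S^(1/2) = (1.486/0.036) × 36.49 × 1.700^(2/3) × 0.00041^(1/2) = 43.44 ft³/s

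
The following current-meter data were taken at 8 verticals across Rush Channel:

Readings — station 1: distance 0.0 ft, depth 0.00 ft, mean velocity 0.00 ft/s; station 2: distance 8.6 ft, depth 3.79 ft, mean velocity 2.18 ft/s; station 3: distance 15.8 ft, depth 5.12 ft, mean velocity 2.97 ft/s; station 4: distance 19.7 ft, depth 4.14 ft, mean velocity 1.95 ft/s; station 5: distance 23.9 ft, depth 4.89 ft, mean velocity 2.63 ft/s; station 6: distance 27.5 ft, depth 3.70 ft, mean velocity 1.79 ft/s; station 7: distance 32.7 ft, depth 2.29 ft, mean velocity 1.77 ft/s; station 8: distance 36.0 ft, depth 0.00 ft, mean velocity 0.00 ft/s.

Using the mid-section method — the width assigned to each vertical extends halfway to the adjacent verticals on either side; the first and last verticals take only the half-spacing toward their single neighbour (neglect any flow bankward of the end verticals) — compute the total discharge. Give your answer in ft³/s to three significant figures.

w_2 = (15.8 − 0.0)/2 = 7.9 ft; q_2 = 2.18 × 3.79 × 7.9 = 65.27 ft³/s
w_3 = (19.7 − 8.6)/2 = 5.55 ft; q_3 = 2.97 × 5.12 × 5.55 = 84.40 ft³/s
w_4 = (23.9 − 15.8)/2 = 4.05 ft; q_4 = 1.95 × 4.14 × 4.05 = 32.70 ft³/s
w_5 = (27.5 − 19.7)/2 = 3.9 ft; q_5 = 2.63 × 4.89 × 3.9 = 50.16 ft³/s
w_6 = (32.7 − 23.9)/2 = 4.4 ft; q_6 = 1.79 × 3.70 × 4.4 = 29.14 ft³/s
w_7 = (36.0 − 27.5)/2 = 4.25 ft; q_7 = 1.77 × 2.29 × 4.25 = 17.23 ft³/s
Stations 1, 8 contribute zero (depth or velocity is 0).
Q = Σ qᵢ = 278.9 ft³/s

279 ft³/s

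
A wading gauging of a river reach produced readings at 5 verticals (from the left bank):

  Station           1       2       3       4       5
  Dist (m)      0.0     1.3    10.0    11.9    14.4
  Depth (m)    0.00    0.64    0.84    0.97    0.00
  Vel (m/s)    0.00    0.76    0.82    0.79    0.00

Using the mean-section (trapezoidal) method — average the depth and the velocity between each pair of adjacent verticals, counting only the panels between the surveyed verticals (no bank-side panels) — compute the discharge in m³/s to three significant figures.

7.11 m³/s

Panel 1-2: Δb = 1.3 m, d̄ = (0.00+0.64)/2 = 0.32, v̄ = (0.00+0.76)/2 = 0.38 → q = 1.3×0.32×0.38 = 0.1581 m³/s
Panel 2-3: Δb = 8.7 m, d̄ = (0.64+0.84)/2 = 0.74, v̄ = (0.76+0.82)/2 = 0.79 → q = 8.7×0.74×0.79 = 5.086 m³/s
Panel 3-4: Δb = 1.9 m, d̄ = (0.84+0.97)/2 = 0.905, v̄ = (0.82+0.79)/2 = 0.805 → q = 1.9×0.905×0.805 = 1.384 m³/s
Panel 4-5: Δb = 2.5 m, d̄ = (0.97+0.00)/2 = 0.485, v̄ = (0.79+0.00)/2 = 0.395 → q = 2.5×0.485×0.395 = 0.4789 m³/s
Q = Σ q = 7.107 m³/s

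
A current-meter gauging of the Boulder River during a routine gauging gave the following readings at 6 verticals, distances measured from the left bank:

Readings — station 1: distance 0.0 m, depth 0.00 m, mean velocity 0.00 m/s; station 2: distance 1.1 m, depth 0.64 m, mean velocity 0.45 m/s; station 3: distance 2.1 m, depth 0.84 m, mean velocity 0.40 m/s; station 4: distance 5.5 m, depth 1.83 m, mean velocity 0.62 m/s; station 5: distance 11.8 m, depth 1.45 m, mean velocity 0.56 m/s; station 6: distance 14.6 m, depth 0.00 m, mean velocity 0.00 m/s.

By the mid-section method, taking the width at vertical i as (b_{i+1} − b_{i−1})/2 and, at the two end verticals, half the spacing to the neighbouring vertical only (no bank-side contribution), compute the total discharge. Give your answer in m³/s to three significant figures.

w_2 = (2.1 − 0.0)/2 = 1.05 m; q_2 = 0.45 × 0.64 × 1.05 = 0.3024 m³/s
w_3 = (5.5 − 1.1)/2 = 2.2 m; q_3 = 0.40 × 0.84 × 2.2 = 0.7392 m³/s
w_4 = (11.8 − 2.1)/2 = 4.85 m; q_4 = 0.62 × 1.83 × 4.85 = 5.503 m³/s
w_5 = (14.6 − 5.5)/2 = 4.55 m; q_5 = 0.56 × 1.45 × 4.55 = 3.695 m³/s
Stations 1, 6 contribute zero (depth or velocity is 0).
Q = Σ qᵢ = 10.24 m³/s

10.2 m³/s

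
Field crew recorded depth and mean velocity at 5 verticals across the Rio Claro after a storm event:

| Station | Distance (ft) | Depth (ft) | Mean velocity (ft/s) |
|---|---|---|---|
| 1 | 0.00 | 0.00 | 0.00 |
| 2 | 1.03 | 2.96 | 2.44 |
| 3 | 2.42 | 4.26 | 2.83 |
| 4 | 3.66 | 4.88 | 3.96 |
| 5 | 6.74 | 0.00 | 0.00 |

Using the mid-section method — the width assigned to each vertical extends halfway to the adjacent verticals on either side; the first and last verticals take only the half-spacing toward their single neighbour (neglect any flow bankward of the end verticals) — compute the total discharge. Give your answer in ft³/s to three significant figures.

w_2 = (2.42 − 0.00)/2 = 1.21 ft; q_2 = 2.44 × 2.96 × 1.21 = 8.739 ft³/s
w_3 = (3.66 − 1.03)/2 = 1.315 ft; q_3 = 2.83 × 4.26 × 1.315 = 15.85 ft³/s
w_4 = (6.74 − 2.42)/2 = 2.16 ft; q_4 = 3.96 × 4.88 × 2.16 = 41.74 ft³/s
Stations 1, 5 contribute zero (depth or velocity is 0).
Q = Σ qᵢ = 66.33 ft³/s

66.3 ft³/s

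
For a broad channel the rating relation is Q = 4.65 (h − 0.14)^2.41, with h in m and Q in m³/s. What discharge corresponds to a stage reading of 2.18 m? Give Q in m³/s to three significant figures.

Q = 4.65 × (2.18 − 0.14)^2.41 = 4.65 × 2.04^2.41 = 25.92 m³/s

25.9 m³/s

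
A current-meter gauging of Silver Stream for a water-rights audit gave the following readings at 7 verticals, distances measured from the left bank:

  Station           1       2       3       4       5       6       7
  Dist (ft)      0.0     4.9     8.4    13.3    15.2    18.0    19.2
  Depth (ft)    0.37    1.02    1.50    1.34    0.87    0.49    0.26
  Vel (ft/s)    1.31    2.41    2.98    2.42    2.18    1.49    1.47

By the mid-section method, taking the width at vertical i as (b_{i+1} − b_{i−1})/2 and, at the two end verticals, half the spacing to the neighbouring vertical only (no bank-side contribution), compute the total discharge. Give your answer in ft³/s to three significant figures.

w_1 = (4.9 − 0.0)/2 = 2.45 ft; q_1 = 1.31 × 0.37 × 2.45 = 1.188 ft³/s
w_2 = (8.4 − 0.0)/2 = 4.2 ft; q_2 = 2.41 × 1.02 × 4.2 = 10.32 ft³/s
w_3 = (13.3 − 4.9)/2 = 4.2 ft; q_3 = 2.98 × 1.50 × 4.2 = 18.77 ft³/s
w_4 = (15.2 − 8.4)/2 = 3.4 ft; q_4 = 2.42 × 1.34 × 3.4 = 11.03 ft³/s
w_5 = (18.0 − 13.3)/2 = 2.35 ft; q_5 = 2.18 × 0.87 × 2.35 = 4.457 ft³/s
w_6 = (19.2 − 15.2)/2 = 2 ft; q_6 = 1.49 × 0.49 × 2 = 1.460 ft³/s
w_7 = (19.2 − 18.0)/2 = 0.6 ft; q_7 = 1.47 × 0.26 × 0.6 = 0.2293 ft³/s
Q = Σ qᵢ = 47.46 ft³/s

47.5 ft³/s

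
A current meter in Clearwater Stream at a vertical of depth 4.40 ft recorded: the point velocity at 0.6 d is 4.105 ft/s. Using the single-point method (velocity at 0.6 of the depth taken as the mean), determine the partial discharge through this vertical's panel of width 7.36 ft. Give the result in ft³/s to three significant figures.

v̄ = v₀.₆ = 4.105 ft/s
q = v̄ × d × w = 4.105 × 4.40 × 7.36 = 132.9 ft³/s

133 ft³/s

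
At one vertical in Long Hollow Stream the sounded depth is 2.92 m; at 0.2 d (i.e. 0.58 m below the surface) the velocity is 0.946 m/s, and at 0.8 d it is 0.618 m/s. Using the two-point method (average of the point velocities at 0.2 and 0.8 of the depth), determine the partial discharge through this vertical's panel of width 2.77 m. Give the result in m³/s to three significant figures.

v̄ = (0.946 + 0.618) / 2 = 0.7820 m/s
q = v̄ × d × w = 0.7820 × 2.92 × 2.77 = 6.325 m³/s

6.33 m³/s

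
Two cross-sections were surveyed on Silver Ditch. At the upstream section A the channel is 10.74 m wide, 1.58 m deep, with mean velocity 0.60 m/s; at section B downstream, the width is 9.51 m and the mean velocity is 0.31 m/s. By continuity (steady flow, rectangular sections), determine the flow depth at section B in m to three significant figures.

3.45 m

Q = A₁V₁ = (10.74×1.58) × 0.60 = 10.18 m³/s
d₂ = Q/(b₂ V₂) = 10.18/(9.51×0.31) = 3.454 m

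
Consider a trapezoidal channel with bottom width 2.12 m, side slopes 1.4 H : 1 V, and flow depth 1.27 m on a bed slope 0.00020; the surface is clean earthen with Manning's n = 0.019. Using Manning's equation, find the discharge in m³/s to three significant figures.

3.08 m³/s

A = (b + z·y)·y = (2.12 + 1.4×1.27)×1.27 = 4.950 m²
P = b + 2y√(1+z²) = 2.12 + 2×1.27×√(1+1.4²) = 6.490 m
R = A/P = 4.950/6.490 = 0.7628 m
Q = (1/n)·A·R^(2/3)·S^(1/2) = (1/0.019) × 4.950 × 0.7628^(2/3) × 0.00020^(1/2) = 3.076 m³/s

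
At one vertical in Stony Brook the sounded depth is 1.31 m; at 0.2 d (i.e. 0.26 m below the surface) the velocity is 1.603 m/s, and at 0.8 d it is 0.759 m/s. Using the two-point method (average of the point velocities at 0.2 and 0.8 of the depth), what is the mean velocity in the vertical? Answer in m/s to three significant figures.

1.18 m/s

v̄ = (1.603 + 0.759) / 2 = 1.181 m/s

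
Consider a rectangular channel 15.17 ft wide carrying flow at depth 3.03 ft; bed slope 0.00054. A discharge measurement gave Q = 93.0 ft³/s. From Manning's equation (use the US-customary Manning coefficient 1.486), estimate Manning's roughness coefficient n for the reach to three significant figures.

0.0286

A = b·y = 15.17 × 3.03 = 45.97 ft²
P = b + 2y = 15.17 + 2×3.03 = 21.23 ft
R = A/P = 45.97/21.23 = 2.165 ft
n = (1.486/Q)·A·R^(2/3)·S^(1/2) = (1.486/93.0) × 45.97 × 1.674 × 0.02324 = 0.02856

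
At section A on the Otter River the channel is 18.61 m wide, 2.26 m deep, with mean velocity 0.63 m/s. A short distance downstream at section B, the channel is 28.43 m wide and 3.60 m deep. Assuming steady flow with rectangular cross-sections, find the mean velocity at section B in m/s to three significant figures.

Q = A₁V₁ = (18.61×2.26) × 0.63 = 26.50 m³/s
A₂ = 28.43 × 3.60 = 102.3 m²
V₂ = Q/A₂ = 26.50/102.3 = 0.2589 m/s

0.259 m/s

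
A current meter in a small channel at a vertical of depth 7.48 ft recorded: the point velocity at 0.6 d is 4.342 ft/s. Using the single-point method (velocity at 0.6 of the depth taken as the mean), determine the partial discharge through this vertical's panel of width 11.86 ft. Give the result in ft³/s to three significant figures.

v̄ = v₀.₆ = 4.342 ft/s
q = v̄ × d × w = 4.342 × 7.48 × 11.86 = 385.2 ft³/s

385 ft³/s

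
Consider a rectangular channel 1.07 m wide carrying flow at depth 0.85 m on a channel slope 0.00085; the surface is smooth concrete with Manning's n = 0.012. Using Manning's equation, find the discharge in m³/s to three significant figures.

1.05 m³/s

A = b·y = 1.07 × 0.85 = 0.9095 m²
P = b + 2y = 1.07 + 2×0.85 = 2.770 m
R = A/P = 0.9095/2.770 = 0.3283 m
Q = (1/n)·A·R^(2/3)·S^(1/2) = (1/0.012) × 0.9095 × 0.3283^(2/3) × 0.00085^(1/2) = 1.052 m³/s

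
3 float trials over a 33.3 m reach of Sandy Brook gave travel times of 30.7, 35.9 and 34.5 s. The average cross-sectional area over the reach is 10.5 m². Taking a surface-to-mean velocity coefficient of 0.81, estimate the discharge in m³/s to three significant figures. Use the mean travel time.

8.40 m³/s

t̄ = (30.7 + 35.9 + 34.5) / 3 = 33.7 s
v_surface = L / t̄ = 33.3 / 33.7 = 0.9881 m/s
v_mean = 0.81 × 0.9881 = 0.8004 m/s
Q = A × v_mean = 10.5 × 0.8004 = 8.404 m³/s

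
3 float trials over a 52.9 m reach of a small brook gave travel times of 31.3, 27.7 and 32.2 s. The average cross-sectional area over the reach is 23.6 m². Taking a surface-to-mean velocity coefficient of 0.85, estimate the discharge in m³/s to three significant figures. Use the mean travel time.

34.9 m³/s

t̄ = (31.3 + 27.7 + 32.2) / 3 = 30.4 s
v_surface = L / t̄ = 52.9 / 30.4 = 1.740 m/s
v_mean = 0.85 × 1.740 = 1.479 m/s
Q = A × v_mean = 23.6 × 1.479 = 34.91 m³/s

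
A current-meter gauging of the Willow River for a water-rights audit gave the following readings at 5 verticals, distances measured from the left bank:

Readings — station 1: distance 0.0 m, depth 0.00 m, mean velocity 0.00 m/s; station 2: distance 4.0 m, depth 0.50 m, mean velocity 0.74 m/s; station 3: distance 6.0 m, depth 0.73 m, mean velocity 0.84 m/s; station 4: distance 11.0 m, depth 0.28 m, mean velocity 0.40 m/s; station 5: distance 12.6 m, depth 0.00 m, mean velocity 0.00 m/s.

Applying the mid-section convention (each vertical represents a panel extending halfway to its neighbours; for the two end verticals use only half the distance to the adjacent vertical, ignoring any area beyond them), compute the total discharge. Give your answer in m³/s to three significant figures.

w_2 = (6.0 − 0.0)/2 = 3 m; q_2 = 0.74 × 0.50 × 3 = 1.110 m³/s
w_3 = (11.0 − 4.0)/2 = 3.5 m; q_3 = 0.84 × 0.73 × 3.5 = 2.146 m³/s
w_4 = (12.6 − 6.0)/2 = 3.3 m; q_4 = 0.40 × 0.28 × 3.3 = 0.3696 m³/s
Stations 1, 5 contribute zero (depth or velocity is 0).
Q = Σ qᵢ = 3.626 m³/s

3.63 m³/s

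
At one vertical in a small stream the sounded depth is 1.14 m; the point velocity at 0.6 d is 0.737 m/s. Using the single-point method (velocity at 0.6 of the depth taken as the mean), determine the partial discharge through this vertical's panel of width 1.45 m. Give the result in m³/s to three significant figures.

1.22 m³/s

v̄ = v₀.₆ = 0.737 m/s
q = v̄ × d × w = 0.7370 × 1.14 × 1.45 = 1.218 m³/s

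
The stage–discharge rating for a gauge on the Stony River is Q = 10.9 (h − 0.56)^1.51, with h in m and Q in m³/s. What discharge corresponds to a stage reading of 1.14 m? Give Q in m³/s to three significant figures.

Q = 10.9 × (1.14 − 0.56)^1.51 = 10.9 × 0.58^1.51 = 4.789 m³/s

4.79 m³/s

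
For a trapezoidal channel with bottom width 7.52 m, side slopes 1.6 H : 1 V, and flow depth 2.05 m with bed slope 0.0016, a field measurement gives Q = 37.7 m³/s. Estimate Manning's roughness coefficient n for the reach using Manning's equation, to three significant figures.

0.0301

A = (b + z·y)·y = (7.52 + 1.6×2.05)×2.05 = 22.14 m²
P = b + 2y√(1+z²) = 7.52 + 2×2.05×√(1+1.6²) = 15.26 m
R = A/P = 22.14/15.26 = 1.451 m
n = (1/Q)·A·R^(2/3)·S^(1/2) = (1/37.7) × 22.14 × 1.282 × 0.04000 = 0.03011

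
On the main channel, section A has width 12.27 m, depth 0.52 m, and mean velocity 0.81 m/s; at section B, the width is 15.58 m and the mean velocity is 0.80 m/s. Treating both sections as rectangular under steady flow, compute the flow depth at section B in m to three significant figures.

Q = A₁V₁ = (12.27×0.52) × 0.81 = 5.168 m³/s
d₂ = Q/(b₂ V₂) = 5.168/(15.58×0.80) = 0.4146 m

0.415 m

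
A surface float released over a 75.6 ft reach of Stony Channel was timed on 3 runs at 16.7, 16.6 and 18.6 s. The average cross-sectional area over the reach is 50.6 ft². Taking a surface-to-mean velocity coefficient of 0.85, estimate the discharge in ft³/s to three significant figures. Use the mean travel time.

188 ft³/s

t̄ = (16.7 + 16.6 + 18.6) / 3 = 17.3 s
v_surface = L / t̄ = 75.6 / 17.3 = 4.370 ft/s
v_mean = 0.85 × 4.370 = 3.714 ft/s
Q = A × v_mean = 50.6 × 3.714 = 188.0 ft³/s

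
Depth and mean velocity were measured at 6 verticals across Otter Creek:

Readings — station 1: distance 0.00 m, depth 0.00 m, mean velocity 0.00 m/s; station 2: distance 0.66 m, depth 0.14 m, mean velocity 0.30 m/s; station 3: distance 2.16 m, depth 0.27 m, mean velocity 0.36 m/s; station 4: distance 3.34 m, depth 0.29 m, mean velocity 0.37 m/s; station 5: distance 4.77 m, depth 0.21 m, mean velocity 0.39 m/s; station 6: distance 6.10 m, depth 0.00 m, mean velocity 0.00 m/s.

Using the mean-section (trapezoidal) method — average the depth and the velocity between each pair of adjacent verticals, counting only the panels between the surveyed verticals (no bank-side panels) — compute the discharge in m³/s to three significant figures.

Panel 1-2: Δb = 0.66 m, d̄ = (0.00+0.14)/2 = 0.07, v̄ = (0.00+0.30)/2 = 0.15 → q = 0.66×0.07×0.15 = 0.006930 m³/s
Panel 2-3: Δb = 1.5 m, d̄ = (0.14+0.27)/2 = 0.205, v̄ = (0.30+0.36)/2 = 0.33 → q = 1.5×0.205×0.33 = 0.1015 m³/s
Panel 3-4: Δb = 1.18 m, d̄ = (0.27+0.29)/2 = 0.28, v̄ = (0.36+0.37)/2 = 0.365 → q = 1.18×0.28×0.365 = 0.1206 m³/s
Panel 4-5: Δb = 1.43 m, d̄ = (0.29+0.21)/2 = 0.25, v̄ = (0.37+0.39)/2 = 0.38 → q = 1.43×0.25×0.38 = 0.1359 m³/s
Panel 5-6: Δb = 1.33 m, d̄ = (0.21+0.00)/2 = 0.105, v̄ = (0.39+0.00)/2 = 0.195 → q = 1.33×0.105×0.195 = 0.02723 m³/s
Q = Σ q = 0.3921 m³/s

0.392 m³/s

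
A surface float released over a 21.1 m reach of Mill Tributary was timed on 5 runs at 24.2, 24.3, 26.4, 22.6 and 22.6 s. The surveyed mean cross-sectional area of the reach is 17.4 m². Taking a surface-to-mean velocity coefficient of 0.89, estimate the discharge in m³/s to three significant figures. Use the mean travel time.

13.6 m³/s

t̄ = (24.2 + 24.3 + 26.4 + 22.6 + 22.6) / 5 = 24.02 s
v_surface = L / t̄ = 21.1 / 24.02 = 0.8784 m/s
v_mean = 0.89 × 0.8784 = 0.7818 m/s
Q = A × v_mean = 17.4 × 0.7818 = 13.60 m³/s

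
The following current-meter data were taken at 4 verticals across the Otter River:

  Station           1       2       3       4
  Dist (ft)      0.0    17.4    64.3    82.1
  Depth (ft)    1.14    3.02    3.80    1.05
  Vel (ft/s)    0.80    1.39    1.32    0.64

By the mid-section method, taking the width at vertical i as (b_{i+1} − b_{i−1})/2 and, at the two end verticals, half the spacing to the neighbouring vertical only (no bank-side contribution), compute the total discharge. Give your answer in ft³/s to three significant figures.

w_1 = (17.4 − 0.0)/2 = 8.7 ft; q_1 = 0.80 × 1.14 × 8.7 = 7.934 ft³/s
w_2 = (64.3 − 0.0)/2 = 32.15 ft; q_2 = 1.39 × 3.02 × 32.15 = 135.0 ft³/s
w_3 = (82.1 − 17.4)/2 = 32.35 ft; q_3 = 1.32 × 3.80 × 32.35 = 162.3 ft³/s
w_4 = (82.1 − 64.3)/2 = 8.9 ft; q_4 = 0.64 × 1.05 × 8.9 = 5.981 ft³/s
Q = Σ qᵢ = 311.1 ft³/s

311 ft³/s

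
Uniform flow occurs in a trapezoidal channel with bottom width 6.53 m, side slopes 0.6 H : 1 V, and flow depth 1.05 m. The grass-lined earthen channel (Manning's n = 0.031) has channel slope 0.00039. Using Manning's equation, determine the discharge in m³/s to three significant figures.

4.25 m³/s

A = (b + z·y)·y = (6.53 + 0.6×1.05)×1.05 = 7.518 m²
P = b + 2y√(1+z²) = 6.53 + 2×1.05×√(1+0.6²) = 8.979 m
R = A/P = 7.518/8.979 = 0.8373 m
Q = (1/n)·A·R^(2/3)·S^(1/2) = (1/0.031) × 7.518 × 0.8373^(2/3) × 0.00039^(1/2) = 4.255 m³/s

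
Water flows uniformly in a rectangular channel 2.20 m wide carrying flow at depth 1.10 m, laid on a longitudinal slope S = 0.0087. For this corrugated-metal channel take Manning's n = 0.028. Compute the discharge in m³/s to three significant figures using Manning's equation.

A = b·y = 2.20 × 1.10 = 2.420 m²
P = b + 2y = 2.20 + 2×1.10 = 4.400 m
R = A/P = 2.420/4.400 = 0.5500 m
Q = (1/n)·A·R^(2/3)·S^(1/2) = (1/0.028) × 2.420 × 0.5500^(2/3) × 0.0087^(1/2) = 5.412 m³/s

5.41 m³/s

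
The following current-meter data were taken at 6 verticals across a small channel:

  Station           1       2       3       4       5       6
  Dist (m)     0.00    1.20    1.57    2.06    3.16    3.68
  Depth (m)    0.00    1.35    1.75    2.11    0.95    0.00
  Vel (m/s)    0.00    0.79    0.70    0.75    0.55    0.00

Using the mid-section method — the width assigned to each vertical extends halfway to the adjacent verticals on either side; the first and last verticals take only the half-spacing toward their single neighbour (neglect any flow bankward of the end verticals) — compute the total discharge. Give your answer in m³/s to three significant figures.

w_2 = (1.57 − 0.00)/2 = 0.785 m; q_2 = 0.79 × 1.35 × 0.785 = 0.8372 m³/s
w_3 = (2.06 − 1.20)/2 = 0.43 m; q_3 = 0.70 × 1.75 × 0.43 = 0.5268 m³/s
w_4 = (3.16 − 1.57)/2 = 0.795 m; q_4 = 0.75 × 2.11 × 0.795 = 1.258 m³/s
w_5 = (3.68 − 2.06)/2 = 0.81 m; q_5 = 0.55 × 0.95 × 0.81 = 0.4232 m³/s
Stations 1, 6 contribute zero (depth or velocity is 0).
Q = Σ qᵢ = 3.045 m³/s

3.05 m³/s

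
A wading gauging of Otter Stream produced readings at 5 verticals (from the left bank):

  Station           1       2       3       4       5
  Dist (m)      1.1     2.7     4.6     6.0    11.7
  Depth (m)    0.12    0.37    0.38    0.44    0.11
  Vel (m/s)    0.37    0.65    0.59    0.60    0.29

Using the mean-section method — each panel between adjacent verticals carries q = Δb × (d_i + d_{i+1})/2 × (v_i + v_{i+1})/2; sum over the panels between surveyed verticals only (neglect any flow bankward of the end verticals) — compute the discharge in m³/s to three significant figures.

Panel 1-2: Δb = 1.6 m, d̄ = (0.12+0.37)/2 = 0.245, v̄ = (0.37+0.65)/2 = 0.51 → q = 1.6×0.245×0.51 = 0.1999 m³/s
Panel 2-3: Δb = 1.9 m, d̄ = (0.37+0.38)/2 = 0.375, v̄ = (0.65+0.59)/2 = 0.62 → q = 1.9×0.375×0.62 = 0.4418 m³/s
Panel 3-4: Δb = 1.4 m, d̄ = (0.38+0.44)/2 = 0.41, v̄ = (0.59+0.60)/2 = 0.595 → q = 1.4×0.41×0.595 = 0.3415 m³/s
Panel 4-5: Δb = 5.7 m, d̄ = (0.44+0.11)/2 = 0.275, v̄ = (0.60+0.29)/2 = 0.445 → q = 5.7×0.275×0.445 = 0.6975 m³/s
Q = Σ q = 1.681 m³/s

1.68 m³/s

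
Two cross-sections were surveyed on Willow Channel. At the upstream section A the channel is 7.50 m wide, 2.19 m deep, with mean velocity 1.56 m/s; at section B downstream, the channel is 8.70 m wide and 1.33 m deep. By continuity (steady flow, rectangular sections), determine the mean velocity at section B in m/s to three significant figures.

2.21 m/s

Q = A₁V₁ = (7.50×2.19) × 1.56 = 25.62 m³/s
A₂ = 8.70 × 1.33 = 11.57 m²
V₂ = Q/A₂ = 25.62/11.57 = 2.214 m/s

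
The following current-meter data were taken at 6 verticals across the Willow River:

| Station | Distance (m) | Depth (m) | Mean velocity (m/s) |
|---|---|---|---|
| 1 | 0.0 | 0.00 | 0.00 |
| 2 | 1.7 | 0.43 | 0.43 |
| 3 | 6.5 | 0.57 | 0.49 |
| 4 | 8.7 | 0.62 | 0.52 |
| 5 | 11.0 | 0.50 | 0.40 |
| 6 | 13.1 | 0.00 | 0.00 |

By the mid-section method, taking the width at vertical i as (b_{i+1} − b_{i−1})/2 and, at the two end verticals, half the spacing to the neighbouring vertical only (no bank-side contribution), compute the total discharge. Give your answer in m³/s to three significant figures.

2.74 m³/s

w_2 = (6.5 − 0.0)/2 = 3.25 m; q_2 = 0.43 × 0.43 × 3.25 = 0.6009 m³/s
w_3 = (8.7 − 1.7)/2 = 3.5 m; q_3 = 0.49 × 0.57 × 3.5 = 0.9776 m³/s
w_4 = (11.0 − 6.5)/2 = 2.25 m; q_4 = 0.52 × 0.62 × 2.25 = 0.7254 m³/s
w_5 = (13.1 − 8.7)/2 = 2.2 m; q_5 = 0.40 × 0.50 × 2.2 = 0.4400 m³/s
Stations 1, 6 contribute zero (depth or velocity is 0).
Q = Σ qᵢ = 2.744 m³/s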